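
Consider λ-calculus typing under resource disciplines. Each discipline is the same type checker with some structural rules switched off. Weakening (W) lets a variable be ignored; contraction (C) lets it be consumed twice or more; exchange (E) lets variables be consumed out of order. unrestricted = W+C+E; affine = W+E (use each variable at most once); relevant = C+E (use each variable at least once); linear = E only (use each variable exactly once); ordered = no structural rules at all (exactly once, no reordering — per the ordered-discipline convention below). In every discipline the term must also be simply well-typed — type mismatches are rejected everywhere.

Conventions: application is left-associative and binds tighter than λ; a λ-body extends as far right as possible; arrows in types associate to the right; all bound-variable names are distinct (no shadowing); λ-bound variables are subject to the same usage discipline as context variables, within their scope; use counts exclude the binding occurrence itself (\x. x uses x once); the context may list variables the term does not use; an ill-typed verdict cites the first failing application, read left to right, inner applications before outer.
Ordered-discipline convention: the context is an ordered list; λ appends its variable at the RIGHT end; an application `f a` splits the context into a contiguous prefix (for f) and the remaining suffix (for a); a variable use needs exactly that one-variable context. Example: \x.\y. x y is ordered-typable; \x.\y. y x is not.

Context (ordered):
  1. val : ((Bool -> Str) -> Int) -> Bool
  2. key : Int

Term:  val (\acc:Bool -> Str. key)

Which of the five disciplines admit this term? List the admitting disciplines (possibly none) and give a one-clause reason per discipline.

accepted by: affine, unrestricted
variable uses: val ×1, key ×1, acc [bound] ×0
left-to-right use order: val, key
typing: well-typed at Bool
ordered ✗ (acc never used (weakening))
linear ✗ (acc never used (weakening))
affine ✓ (no duplicate uses among val, key, acc)
relevant ✗ (acc never used (weakening))
unrestricted ✓ (typability at Bool is all that's needed)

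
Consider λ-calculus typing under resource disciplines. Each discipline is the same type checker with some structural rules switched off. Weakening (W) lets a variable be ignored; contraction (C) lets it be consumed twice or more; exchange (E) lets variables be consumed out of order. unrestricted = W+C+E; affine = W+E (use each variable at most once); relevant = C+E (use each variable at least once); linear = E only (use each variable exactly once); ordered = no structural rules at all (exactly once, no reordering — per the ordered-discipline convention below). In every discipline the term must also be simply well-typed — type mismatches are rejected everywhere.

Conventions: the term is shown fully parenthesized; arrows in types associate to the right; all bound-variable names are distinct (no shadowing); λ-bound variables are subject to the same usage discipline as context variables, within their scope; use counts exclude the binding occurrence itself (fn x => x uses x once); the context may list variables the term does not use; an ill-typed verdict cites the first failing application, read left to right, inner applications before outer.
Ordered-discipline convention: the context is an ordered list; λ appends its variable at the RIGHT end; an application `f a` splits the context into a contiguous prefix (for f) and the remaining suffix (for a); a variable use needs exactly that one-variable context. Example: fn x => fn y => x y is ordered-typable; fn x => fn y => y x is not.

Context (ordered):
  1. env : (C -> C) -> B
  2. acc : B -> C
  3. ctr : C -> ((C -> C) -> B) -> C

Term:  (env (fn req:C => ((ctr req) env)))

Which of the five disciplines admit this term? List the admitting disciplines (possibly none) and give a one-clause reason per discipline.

admitted by: unrestricted
variable uses: env: 2; acc: 0; ctr: 1; req (bound): 1
use order (left to right): env, ctr, req, env
typing: well-typed — term : B
ordered: ✗, repeated use of env ×2; acc never used (weakening)
linear: ✗, repeated use of env ×2; acc never used (weakening)
affine: ✗, repeated use of env ×2
relevant: ✗, acc never used (weakening)
unrestricted: ✓, typability at B is all that's needed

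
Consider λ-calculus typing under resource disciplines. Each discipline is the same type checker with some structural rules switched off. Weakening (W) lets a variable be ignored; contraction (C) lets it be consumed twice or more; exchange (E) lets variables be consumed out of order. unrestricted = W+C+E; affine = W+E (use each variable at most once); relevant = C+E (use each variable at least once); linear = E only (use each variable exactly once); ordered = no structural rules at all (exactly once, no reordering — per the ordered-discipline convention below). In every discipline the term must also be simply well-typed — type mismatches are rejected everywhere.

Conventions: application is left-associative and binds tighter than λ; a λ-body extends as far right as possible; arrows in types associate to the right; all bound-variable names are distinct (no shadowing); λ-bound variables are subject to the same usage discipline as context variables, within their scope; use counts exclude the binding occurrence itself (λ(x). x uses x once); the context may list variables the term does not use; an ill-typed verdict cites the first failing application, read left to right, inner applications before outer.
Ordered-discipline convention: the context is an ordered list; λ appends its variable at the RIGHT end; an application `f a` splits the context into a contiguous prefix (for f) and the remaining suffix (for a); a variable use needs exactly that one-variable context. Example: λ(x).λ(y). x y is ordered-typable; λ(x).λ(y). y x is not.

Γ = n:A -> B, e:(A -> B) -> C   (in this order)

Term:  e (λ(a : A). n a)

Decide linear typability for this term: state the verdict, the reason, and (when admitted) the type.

yes — n, e, a: one use apiece; term : C
variable uses: n=1, e=1, a [bound]=1
use order (left to right): e, n, a
typing: the term checks, with type C
summary: ordered ✗, linear ✓, affine ✓, relevant ✓, unrestricted ✓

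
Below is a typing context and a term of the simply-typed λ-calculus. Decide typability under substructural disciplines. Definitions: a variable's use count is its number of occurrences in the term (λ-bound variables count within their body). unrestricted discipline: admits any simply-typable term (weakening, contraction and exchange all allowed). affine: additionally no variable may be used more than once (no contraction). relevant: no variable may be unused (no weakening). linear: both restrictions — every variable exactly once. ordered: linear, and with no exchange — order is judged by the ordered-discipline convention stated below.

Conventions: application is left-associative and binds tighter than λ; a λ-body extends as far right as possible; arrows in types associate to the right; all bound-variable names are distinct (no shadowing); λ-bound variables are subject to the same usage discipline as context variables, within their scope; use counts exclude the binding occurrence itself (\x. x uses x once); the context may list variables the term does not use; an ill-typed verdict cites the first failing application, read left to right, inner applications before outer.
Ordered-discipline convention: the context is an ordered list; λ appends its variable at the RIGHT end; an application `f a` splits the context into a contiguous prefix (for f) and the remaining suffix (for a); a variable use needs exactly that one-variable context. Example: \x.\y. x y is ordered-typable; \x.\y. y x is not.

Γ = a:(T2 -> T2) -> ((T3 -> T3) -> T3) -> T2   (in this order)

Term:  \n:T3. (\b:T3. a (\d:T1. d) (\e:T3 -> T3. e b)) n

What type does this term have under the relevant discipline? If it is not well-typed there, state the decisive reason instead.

not well-typed under relevant — not simply typable
use counts: a ×1, n [bound] ×1, b [bound] ×1, d [bound] ×1, e [bound] ×1
order of uses: a, d, e, b, n
typing: ill-typed: an application expects T2 -> T2 but receives T1 -> T1
summary: ordered ✗, linear ✗, affine ✗, relevant ✗, unrestricted ✗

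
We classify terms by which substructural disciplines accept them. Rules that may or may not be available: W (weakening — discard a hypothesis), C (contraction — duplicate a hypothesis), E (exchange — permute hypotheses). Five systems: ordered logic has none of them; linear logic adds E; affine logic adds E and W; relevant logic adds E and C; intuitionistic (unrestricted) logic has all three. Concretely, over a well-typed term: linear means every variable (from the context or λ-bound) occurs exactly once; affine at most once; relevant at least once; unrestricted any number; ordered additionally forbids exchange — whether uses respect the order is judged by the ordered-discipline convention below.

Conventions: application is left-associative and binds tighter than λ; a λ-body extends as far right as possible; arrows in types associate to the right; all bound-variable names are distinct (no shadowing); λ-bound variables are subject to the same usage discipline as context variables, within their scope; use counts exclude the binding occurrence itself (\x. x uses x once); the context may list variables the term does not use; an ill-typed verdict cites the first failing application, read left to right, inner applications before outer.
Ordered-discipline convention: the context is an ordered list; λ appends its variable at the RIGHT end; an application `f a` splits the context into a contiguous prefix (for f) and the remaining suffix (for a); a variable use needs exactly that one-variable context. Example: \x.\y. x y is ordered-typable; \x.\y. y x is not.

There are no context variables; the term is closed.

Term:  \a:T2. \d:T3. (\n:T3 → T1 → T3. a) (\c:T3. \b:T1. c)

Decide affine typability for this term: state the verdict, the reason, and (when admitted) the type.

yes — a, d, n, c, b: no repeats, contraction unneeded; term : T2 → T3 → T2
usage: a (bound): 1×, d (bound): 0×, n (bound): 0×, c (bound): 1×, b (bound): 0×
use order (left to right): a, c
typing: well-typed at T2 → T3 → T2
summary: ordered ✗ | linear ✗ | affine ✓ | relevant ✗ | unrestricted ✓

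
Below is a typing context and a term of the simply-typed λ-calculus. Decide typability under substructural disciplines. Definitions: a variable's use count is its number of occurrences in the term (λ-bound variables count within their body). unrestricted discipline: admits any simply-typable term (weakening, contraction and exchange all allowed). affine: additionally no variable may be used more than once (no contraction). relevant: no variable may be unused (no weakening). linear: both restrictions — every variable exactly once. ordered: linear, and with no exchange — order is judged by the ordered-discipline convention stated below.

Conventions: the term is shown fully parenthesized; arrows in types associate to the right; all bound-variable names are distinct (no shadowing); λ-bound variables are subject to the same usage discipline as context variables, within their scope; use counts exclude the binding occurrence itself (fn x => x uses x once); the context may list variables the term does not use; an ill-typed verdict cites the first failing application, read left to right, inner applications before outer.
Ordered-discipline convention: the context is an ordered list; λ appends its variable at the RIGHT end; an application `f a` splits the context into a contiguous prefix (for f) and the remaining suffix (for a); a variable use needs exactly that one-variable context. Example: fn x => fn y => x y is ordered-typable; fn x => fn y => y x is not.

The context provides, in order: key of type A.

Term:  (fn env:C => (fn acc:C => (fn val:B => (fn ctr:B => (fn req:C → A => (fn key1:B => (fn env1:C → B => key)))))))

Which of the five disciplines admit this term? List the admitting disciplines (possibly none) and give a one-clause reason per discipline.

admitting disciplines: affine, unrestricted
counts: key: 1×, env (λ-bound): 0×, acc (λ-bound): 0×, val (λ-bound): 0×, ctr (λ-bound): 0×, req (λ-bound): 0×, key1 (λ-bound): 0×, env1 (λ-bound): 0×
order of uses: key
typing: well-typed — term : C → C → B → B → (C → A) → B → (C → B) → A
ordered ✗ (unused: env, acc, val, ctr, req, key1, env1 — weakening required)
linear ✗ (unused: env, acc, val, ctr, req, key1, env1 — weakening required)
affine ✓ (none of key, env, acc, val, ctr, req, key1, env1 used more than once)
relevant ✗ (unused: env, acc, val, ctr, req, key1, env1 — weakening required)
unrestricted ✓ (well-typed at C → C → B → B → (C → A) → B → (C → B) → A; no restrictions here)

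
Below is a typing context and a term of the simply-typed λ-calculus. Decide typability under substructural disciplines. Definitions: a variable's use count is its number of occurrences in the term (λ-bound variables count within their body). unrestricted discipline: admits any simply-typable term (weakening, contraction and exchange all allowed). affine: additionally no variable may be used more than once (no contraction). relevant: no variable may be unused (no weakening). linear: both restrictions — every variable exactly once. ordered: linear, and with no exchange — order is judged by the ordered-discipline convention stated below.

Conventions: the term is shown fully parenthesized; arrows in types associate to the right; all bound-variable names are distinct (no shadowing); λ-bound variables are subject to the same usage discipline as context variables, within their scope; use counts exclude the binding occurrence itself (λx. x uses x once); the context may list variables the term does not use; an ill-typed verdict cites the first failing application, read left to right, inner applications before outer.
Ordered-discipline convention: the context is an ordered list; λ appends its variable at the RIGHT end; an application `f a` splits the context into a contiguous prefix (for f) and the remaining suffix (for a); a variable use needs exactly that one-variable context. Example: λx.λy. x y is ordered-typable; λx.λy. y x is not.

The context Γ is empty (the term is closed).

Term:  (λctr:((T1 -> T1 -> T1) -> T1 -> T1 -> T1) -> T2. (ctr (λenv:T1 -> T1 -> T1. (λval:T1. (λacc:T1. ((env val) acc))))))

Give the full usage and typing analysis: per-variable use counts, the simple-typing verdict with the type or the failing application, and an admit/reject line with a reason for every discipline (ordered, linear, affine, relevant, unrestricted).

variable uses: ctr [bound]: 1; env [bound]: 1; val [bound]: 1; acc [bound]: 1
left-to-right use order: ctr, env, val, acc
typing: the term checks, with type (((T1 -> T1 -> T1) -> T1 -> T1 -> T1) -> T2) -> T2
ordered ✓ (ctr, env, val, acc: once each, no exchange needed)
linear ✓ (each of ctr, env, val, acc used exactly once)
affine ✓ (ctr, env, val, acc: no repeats, contraction unneeded)
relevant ✓ (every one of ctr, env, val, acc appears)
unrestricted ✓ (simply typable at (((T1 -> T1 -> T1) -> T1 -> T1 -> T1) -> T2) -> T2; W, C, E all held)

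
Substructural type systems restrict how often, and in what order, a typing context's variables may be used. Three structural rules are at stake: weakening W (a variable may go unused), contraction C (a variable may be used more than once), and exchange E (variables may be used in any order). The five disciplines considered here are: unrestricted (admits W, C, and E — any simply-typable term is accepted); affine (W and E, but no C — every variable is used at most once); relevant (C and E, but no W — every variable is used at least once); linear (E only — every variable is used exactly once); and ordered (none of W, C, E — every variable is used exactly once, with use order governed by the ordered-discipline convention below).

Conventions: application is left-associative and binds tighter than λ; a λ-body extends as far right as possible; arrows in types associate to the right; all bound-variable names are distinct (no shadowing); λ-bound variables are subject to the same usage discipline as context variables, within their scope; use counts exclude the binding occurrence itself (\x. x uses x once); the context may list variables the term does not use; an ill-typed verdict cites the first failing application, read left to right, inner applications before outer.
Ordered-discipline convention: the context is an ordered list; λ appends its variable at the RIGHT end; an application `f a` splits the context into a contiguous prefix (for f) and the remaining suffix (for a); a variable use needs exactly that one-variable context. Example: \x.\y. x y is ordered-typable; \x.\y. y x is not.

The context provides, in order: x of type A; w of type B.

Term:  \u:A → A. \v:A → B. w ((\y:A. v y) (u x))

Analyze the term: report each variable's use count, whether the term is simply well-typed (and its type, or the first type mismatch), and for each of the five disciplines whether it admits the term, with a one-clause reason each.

counts: x: 1; w: 1; u (λ-bound): 1; v (λ-bound): 1; y (λ-bound): 1
left-to-right use order: w, v, y, u, x
typing: ill-typed: non-function type B applied to an argument
ordered: ✗, a type mismatch blocks all five
linear: ✗, the type mismatch rejects it
affine: ✗, not simply typable
relevant: ✗, fails simple typing
unrestricted: ✗, a type mismatch blocks all five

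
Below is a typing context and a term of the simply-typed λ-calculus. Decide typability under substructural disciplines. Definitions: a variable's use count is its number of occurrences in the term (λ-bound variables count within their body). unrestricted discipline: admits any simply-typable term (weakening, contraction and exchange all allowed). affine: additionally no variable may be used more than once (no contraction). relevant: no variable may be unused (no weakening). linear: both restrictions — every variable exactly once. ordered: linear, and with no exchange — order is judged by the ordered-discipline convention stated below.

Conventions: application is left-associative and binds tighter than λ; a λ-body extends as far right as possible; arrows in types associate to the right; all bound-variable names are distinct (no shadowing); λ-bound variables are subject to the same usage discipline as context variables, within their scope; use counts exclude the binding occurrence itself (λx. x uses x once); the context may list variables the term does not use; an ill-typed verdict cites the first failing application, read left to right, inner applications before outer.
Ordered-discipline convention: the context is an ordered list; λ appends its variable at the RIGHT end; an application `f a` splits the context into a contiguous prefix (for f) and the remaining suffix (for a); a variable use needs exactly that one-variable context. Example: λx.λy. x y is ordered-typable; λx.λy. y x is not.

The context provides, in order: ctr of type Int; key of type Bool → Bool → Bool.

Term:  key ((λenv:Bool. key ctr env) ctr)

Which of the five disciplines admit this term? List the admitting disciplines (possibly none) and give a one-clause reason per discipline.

admitted in: none
counts: ctr: 2, key: 2, env (λ-bound): 1
uses in reading order: key, key, ctr, env, ctr
typing: ill-typed: an application expects Bool but receives Int
ordered ✗ (a type mismatch blocks all five)
linear ✗ (the type mismatch rejects it)
affine ✗ (not simply typable)
relevant ✗ (fails simple typing)
unrestricted ✗ (a type mismatch blocks all five)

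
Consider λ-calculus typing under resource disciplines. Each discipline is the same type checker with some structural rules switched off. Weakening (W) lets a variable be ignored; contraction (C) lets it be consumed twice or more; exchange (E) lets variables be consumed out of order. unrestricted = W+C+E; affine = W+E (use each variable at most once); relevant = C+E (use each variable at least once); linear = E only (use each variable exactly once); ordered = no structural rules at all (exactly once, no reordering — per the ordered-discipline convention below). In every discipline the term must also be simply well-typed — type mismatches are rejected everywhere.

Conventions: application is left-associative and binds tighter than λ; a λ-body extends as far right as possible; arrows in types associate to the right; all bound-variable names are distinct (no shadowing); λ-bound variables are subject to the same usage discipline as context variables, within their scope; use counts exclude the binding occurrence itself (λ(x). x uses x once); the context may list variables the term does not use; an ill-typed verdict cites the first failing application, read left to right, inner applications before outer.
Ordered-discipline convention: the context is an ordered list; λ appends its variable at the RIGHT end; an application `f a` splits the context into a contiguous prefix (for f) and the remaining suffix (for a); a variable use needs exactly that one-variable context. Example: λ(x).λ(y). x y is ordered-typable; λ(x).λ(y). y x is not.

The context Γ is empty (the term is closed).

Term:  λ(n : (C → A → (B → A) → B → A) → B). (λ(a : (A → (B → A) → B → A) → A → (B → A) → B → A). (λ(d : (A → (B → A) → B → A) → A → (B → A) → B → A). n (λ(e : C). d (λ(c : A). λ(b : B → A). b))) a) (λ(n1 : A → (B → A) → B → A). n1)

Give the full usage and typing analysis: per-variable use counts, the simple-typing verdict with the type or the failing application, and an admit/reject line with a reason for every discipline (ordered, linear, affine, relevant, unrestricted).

counts: n (bound): 1×, a (bound): 1×, d (bound): 1×, e (bound): 0×, c (bound): 0×, b (bound): 1×, n1 (bound): 1×
uses in reading order: n, d, b, a, n1
typing: well-typed — term : ((C → A → (B → A) → B → A) → B) → B
ordered ✗ (e, c never used (weakening))
linear ✗ (e, c never used (weakening))
affine ✓ (n, a, d, e, c, b, n1: no repeats, contraction unneeded)
relevant ✗ (e, c never used (weakening))
unrestricted ✓ (type-checks (((C → A → (B → A) → B → A) → B) → B) and nothing is barred)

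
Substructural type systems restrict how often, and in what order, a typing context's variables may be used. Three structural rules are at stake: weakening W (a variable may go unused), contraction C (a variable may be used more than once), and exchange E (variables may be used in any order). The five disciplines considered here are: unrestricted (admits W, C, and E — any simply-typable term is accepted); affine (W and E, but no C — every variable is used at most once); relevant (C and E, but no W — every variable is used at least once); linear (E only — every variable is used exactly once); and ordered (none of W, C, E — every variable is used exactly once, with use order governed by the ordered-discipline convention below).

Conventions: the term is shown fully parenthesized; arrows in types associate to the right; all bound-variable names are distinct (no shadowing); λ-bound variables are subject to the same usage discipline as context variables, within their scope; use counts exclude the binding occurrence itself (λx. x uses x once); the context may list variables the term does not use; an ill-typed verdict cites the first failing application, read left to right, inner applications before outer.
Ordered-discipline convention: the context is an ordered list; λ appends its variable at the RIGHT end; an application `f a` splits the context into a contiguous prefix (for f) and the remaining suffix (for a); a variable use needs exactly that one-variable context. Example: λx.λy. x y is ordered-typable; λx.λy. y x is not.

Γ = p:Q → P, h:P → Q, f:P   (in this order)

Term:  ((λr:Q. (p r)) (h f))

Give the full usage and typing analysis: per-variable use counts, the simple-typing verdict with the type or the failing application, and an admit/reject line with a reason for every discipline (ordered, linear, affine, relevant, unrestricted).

counts: p ×1; h ×1; f ×1; r [bound] ×1
left-to-right use order: p, r, h, f
typing: well-typed at P
ordered: ✓, p, h, f, r once each; derivable with no W/C/E
linear: ✓, single use per variable (p, h, f, r)
affine: ✓, none of p, h, f, r used more than once
relevant: ✓, every one of p, h, f, r appears
unrestricted: ✓, well-typed at P; no restrictions here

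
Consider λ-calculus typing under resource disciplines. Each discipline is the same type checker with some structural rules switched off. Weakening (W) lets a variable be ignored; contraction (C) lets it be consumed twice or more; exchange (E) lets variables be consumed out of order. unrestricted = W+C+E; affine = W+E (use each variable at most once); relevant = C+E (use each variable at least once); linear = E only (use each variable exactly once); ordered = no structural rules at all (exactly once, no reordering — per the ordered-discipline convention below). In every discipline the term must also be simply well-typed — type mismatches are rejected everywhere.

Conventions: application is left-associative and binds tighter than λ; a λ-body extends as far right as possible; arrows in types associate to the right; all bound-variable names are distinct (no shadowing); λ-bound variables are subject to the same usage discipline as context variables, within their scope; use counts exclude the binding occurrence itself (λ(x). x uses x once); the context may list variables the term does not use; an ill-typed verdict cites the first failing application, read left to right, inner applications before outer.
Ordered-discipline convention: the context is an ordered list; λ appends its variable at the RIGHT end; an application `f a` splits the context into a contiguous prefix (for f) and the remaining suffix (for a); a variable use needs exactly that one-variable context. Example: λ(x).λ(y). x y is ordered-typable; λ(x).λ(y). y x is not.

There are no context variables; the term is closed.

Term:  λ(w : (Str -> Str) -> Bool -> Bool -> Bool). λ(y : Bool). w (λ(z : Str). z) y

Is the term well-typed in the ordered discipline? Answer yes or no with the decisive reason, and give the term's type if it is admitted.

yes — one use each (w, y, z); ordered split holds; term : ((Str -> Str) -> Bool -> Bool -> Bool) -> Bool -> Bool -> Bool
use counts: w [bound]: 1; y [bound]: 1; z [bound]: 1
use order (left to right): w, z, y
typing: the term checks, with type ((Str -> Str) -> Bool -> Bool -> Bool) -> Bool -> Bool -> Bool
all disciplines: ordered ✓, linear ✓, affine ✓, relevant ✓, unrestricted ✓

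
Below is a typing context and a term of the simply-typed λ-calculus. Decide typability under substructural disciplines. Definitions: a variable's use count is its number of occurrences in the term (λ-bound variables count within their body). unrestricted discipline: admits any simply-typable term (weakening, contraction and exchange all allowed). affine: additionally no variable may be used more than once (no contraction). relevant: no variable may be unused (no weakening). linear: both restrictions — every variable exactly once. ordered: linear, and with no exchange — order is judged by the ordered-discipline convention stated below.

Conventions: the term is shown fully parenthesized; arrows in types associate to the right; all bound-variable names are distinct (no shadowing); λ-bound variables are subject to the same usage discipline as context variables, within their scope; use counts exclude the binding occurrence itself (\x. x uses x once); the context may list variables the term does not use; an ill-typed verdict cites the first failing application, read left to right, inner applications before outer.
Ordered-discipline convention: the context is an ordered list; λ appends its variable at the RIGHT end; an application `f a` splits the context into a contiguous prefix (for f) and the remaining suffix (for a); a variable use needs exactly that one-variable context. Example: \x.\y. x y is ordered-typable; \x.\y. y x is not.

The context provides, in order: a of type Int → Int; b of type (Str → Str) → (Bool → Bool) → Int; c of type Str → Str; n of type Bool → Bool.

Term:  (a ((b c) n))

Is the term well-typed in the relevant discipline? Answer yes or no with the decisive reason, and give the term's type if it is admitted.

yes — a, b, c, n: all used, weakening unneeded; term : Int
counts: a: 1×; b: 1×; c: 1×; n: 1×
order of uses: a, b, c, n
typing: ✓ — Int
across the five disciplines: ordered ✓; linear ✓; affine ✓; relevant ✓; unrestricted ✓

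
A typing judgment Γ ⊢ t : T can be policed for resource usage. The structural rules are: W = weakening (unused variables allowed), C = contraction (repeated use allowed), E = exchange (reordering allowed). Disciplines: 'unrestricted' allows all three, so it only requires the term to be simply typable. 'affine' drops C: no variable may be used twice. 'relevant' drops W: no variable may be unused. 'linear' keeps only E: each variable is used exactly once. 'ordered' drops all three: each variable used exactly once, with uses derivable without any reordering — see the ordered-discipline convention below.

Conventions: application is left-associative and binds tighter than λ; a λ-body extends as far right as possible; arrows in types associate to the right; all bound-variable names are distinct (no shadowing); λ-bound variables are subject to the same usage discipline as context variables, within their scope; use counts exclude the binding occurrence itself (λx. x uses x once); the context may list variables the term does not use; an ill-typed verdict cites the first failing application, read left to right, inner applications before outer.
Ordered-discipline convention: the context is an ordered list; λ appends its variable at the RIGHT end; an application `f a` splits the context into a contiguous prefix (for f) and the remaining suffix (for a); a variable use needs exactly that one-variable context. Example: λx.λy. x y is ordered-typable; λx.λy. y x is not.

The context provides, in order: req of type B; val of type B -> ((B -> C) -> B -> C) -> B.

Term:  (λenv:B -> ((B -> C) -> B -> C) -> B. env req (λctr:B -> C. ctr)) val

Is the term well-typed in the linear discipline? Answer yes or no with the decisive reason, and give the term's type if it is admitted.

yes — exactly-once usage across req, val, env, ctr; term : B
variable uses: req: 1×; val: 1×; env (λ-bound): 1×; ctr (λ-bound): 1×
use order (left to right): env, req, ctr, val
typing: well-typed — term : B
across the five disciplines: ordered ✗ | linear ✓ | affine ✓ | relevant ✓ | unrestricted ✓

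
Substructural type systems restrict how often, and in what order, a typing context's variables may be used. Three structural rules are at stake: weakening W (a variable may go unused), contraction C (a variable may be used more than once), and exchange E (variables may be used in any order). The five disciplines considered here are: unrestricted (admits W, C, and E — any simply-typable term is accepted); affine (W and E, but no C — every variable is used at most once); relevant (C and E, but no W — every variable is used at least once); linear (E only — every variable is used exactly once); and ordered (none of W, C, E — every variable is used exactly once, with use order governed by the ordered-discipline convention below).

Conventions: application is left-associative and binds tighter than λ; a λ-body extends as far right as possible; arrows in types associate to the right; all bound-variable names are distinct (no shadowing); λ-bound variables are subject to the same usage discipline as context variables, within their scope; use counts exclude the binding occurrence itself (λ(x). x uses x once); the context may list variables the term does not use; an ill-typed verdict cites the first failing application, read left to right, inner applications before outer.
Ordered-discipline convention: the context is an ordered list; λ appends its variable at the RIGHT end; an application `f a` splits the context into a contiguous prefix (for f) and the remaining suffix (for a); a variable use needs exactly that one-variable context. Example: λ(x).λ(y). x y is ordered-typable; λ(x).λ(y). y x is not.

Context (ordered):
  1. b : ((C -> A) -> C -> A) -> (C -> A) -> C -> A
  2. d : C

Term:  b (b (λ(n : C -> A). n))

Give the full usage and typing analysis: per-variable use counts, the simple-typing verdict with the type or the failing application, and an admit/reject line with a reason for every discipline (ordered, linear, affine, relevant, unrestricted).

variable uses: b: 2, d: 0, n (λ-bound): 1
order of uses: b, b, n
typing: ✓ — (C -> A) -> C -> A
ordered: ✗ — b ×2 used more than once (contraction); needs weakening: d unused
linear: ✗ — b ×2 used more than once (contraction); needs weakening: d unused
affine: ✗ — b ×2 used more than once (contraction)
relevant: ✗ — needs weakening: d unused
unrestricted: ✓ — simply typable at (C -> A) -> C -> A; W, C, E all held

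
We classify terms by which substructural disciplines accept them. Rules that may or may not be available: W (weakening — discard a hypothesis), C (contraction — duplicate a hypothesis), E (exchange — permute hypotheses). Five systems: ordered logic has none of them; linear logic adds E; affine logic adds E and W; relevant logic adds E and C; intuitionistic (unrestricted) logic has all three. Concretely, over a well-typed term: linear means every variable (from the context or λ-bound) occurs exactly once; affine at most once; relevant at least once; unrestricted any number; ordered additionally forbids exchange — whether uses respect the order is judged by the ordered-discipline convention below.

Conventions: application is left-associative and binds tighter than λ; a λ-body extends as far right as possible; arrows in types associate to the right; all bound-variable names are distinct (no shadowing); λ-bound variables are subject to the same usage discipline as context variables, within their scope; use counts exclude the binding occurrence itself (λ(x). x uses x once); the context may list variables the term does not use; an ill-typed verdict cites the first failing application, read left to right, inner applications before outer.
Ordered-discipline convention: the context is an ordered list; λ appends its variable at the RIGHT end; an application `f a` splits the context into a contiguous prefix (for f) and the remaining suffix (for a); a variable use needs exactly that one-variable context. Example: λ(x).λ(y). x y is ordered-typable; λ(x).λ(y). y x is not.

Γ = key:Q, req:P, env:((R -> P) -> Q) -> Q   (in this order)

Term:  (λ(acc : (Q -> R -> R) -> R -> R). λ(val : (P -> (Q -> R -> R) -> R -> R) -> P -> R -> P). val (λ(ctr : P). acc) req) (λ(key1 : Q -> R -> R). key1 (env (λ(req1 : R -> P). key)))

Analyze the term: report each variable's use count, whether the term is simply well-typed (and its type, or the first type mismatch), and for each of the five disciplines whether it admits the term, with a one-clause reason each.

variable uses: key: 1×, req: 1×, env: 1×, acc (λ-bound): 1×, val (λ-bound): 1×, ctr (λ-bound): 0×, key1 (λ-bound): 1×, req1 (λ-bound): 0×
order of uses: val, acc, req, key1, env, key
typing: the term checks, with type ((P -> (Q -> R -> R) -> R -> R) -> P -> R -> P) -> R -> P
ordered ✗ (ctr, req1 left unused)
linear ✗ (ctr, req1 left unused)
affine ✓ (none of key, req, env, acc, val, ctr, key1, req1 used more than once)
relevant ✗ (ctr, req1 left unused)
unrestricted ✓ (type-checks (((P -> (Q -> R -> R) -> R -> R) -> P -> R -> P) -> R -> P) and nothing is barred)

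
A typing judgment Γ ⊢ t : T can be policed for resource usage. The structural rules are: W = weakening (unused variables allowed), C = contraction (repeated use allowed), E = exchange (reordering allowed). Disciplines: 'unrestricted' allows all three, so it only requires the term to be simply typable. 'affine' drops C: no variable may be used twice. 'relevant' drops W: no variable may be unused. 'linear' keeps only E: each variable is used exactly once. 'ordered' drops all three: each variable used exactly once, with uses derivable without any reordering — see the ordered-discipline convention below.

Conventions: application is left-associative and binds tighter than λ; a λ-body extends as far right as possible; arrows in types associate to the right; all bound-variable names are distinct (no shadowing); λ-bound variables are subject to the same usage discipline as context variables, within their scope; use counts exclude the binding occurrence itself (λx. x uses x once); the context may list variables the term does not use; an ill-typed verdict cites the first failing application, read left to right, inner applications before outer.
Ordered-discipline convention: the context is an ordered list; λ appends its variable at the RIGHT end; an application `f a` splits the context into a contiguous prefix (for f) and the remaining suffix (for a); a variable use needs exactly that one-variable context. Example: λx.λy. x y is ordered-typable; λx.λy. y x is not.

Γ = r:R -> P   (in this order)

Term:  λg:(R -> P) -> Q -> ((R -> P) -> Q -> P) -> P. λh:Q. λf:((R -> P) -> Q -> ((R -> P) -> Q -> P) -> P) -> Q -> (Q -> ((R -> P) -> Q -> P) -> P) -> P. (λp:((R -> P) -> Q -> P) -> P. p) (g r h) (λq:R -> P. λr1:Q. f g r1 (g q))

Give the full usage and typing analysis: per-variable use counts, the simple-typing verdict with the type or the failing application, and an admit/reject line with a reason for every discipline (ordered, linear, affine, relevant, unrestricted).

counts: r: 1, g (λ-bound): 3, h (λ-bound): 1, f (λ-bound): 1, p (λ-bound): 1, q (λ-bound): 1, r1 (λ-bound): 1
use order (left to right): p, g, r, h, f, g, r1, g, q
typing: the term checks, with type ((R -> P) -> Q -> ((R -> P) -> Q -> P) -> P) -> Q -> (((R -> P) -> Q -> ((R -> P) -> Q -> P) -> P) -> Q -> (Q -> ((R -> P) -> Q -> P) -> P) -> P) -> P
ordered: ✗ — g ×3 used more than once (contraction)
linear: ✗ — g ×3 used more than once (contraction)
affine: ✗ — g ×3 used more than once (contraction)
relevant: ✓ — at least one use each (r, g, h, f, p, q, r1)
unrestricted: ✓ — typability at ((R -> P) -> Q -> ((R -> P) -> Q -> P) -> P) -> Q -> (((R -> P) -> Q -> ((R -> P) -> Q -> P) -> P) -> Q -> (Q -> ((R -> P) -> Q -> P) -> P) -> P) -> P is all that's needed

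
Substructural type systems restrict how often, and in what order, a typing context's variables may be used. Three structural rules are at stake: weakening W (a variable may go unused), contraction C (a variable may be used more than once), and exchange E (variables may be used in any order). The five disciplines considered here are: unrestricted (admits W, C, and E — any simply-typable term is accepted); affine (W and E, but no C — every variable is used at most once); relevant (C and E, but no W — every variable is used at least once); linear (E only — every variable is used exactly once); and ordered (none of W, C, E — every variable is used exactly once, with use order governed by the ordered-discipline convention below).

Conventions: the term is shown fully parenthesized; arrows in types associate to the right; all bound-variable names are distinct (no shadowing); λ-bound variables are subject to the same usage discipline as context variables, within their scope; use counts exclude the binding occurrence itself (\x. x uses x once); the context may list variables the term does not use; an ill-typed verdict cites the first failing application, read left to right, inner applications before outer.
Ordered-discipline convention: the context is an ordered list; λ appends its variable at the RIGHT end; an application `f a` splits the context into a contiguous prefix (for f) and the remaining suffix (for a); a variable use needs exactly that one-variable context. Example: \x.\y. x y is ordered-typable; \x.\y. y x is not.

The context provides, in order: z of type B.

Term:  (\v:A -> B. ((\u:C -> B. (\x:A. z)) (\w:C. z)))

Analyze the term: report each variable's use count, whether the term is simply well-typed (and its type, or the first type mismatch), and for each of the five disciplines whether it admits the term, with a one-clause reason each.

variable uses: z: 2×, v [bound]: 0×, u [bound]: 0×, x [bound]: 0×, w [bound]: 0×
left-to-right use order: z, z
typing: well-typed — term : (A -> B) -> A -> B
ordered: ✗, z ×2 used more than once (contraction); v, u, x, w never used (weakening)
linear: ✗, z ×2 used more than once (contraction); v, u, x, w never used (weakening)
affine: ✗, z ×2 used more than once (contraction)
relevant: ✗, v, u, x, w never used (weakening)
unrestricted: ✓, well-typed at (A -> B) -> A -> B; no restrictions here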